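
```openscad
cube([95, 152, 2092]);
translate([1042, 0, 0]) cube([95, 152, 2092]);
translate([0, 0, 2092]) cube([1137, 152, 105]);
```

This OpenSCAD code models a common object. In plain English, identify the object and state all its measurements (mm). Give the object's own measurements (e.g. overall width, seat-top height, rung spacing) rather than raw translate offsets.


A door frame. The clear opening is 947 mm wide and 2092 mm high. Two 95 mm wide jambs, 152 mm deep, stand either side of the opening from the floor to the top of the opening. A 105 mm thick head sits across the top of both jambs, spanning the full outside width of the frame.


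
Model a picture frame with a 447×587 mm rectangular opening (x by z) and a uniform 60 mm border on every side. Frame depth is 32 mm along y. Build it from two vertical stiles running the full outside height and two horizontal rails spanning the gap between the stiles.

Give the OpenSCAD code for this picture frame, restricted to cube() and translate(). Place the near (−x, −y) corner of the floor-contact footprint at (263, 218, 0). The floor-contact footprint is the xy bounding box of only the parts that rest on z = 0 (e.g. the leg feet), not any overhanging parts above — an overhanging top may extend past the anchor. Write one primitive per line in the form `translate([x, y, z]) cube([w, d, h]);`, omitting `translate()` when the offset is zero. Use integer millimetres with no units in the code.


translate([263, 218, 0]) cube([60, 32, 707]);
translate([770, 218, 0]) cube([60, 32, 707]);
translate([323, 218, 0]) cube([447, 32, 60]);
translate([323, 218, 647]) cube([447, 32, 60]);


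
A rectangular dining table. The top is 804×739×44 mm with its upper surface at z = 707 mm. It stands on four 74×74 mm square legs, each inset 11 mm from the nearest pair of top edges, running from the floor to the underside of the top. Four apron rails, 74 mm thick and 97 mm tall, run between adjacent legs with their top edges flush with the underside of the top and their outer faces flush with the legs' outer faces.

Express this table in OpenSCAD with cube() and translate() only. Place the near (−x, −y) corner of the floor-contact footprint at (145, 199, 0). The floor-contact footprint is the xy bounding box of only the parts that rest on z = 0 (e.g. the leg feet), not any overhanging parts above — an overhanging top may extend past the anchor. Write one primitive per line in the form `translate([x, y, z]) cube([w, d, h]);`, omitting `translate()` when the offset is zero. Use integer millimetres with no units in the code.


translate([134, 188, 663]) cube([804, 739, 44]);
translate([145, 199, 0]) cube([74, 74, 663]);
translate([853, 199, 0]) cube([74, 74, 663]);
translate([145, 842, 0]) cube([74, 74, 663]);
translate([853, 842, 0]) cube([74, 74, 663]);
translate([219, 199, 566]) cube([634, 74, 97]);
translate([219, 842, 566]) cube([634, 74, 97]);
translate([145, 273, 566]) cube([74, 569, 97]);
translate([853, 273, 566]) cube([74, 569, 97]);


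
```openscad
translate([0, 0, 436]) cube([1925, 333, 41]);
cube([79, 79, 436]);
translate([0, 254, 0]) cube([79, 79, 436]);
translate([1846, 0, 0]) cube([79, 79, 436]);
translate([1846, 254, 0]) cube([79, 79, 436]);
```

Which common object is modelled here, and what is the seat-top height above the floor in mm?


A bench. The seat-top height is 477 mm.

A long slab on four corner posts — a bench. The slab sits at z = 436 with thickness 41, so the top is 436 + 41 = 477 mm.


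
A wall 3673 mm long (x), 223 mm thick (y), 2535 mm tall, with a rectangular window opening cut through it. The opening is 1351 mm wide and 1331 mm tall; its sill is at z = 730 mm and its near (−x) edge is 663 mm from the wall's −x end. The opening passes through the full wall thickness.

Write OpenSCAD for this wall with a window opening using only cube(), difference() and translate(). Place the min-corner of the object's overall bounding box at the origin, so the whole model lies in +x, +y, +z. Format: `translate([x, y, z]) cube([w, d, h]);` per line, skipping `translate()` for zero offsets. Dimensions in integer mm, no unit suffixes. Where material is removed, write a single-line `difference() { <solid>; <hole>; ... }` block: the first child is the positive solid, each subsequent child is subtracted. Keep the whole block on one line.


difference() { cube([3673, 223, 2535]); translate([663, 0, 730]) cube([1351, 223, 1331]); }


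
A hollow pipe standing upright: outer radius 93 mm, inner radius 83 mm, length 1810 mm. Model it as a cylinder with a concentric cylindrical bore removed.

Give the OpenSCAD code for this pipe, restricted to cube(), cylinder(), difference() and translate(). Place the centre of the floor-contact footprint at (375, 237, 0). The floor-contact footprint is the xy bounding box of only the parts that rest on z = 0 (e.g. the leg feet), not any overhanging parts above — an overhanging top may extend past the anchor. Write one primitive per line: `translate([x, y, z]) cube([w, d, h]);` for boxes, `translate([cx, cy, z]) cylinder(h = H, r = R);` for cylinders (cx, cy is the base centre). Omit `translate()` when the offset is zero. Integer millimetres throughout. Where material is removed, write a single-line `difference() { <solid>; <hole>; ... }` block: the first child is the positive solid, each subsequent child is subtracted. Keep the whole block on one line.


difference() { translate([375, 237, 0]) cylinder(h = 1810, r = 93); translate([375, 237, 0]) cylinder(h = 1810, r = 83); }


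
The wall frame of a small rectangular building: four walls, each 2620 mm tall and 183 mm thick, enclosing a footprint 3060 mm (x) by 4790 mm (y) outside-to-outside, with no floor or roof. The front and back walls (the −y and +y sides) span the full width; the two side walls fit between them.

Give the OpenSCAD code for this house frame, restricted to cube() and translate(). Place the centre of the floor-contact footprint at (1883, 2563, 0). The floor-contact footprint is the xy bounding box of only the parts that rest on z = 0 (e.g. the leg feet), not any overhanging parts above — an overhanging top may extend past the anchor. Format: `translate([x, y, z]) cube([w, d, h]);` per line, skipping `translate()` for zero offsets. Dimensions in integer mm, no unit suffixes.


translate([353, 168, 0]) cube([3060, 183, 2620]);
translate([353, 4775, 0]) cube([3060, 183, 2620]);
translate([353, 351, 0]) cube([183, 4424, 2620]);
translate([3230, 351, 0]) cube([183, 4424, 2620]);


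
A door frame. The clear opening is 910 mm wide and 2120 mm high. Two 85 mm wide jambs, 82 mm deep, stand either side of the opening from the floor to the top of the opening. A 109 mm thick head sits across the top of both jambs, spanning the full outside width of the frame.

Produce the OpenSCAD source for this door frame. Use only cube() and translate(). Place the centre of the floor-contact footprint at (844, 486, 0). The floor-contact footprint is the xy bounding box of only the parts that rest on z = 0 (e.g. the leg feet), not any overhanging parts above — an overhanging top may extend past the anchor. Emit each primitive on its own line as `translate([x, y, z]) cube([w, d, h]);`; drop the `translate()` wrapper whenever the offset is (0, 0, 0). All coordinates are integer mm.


translate([304, 445, 0]) cube([85, 82, 2120]);
translate([1299, 445, 0]) cube([85, 82, 2120]);
translate([304, 445, 2120]) cube([1080, 82, 109]);


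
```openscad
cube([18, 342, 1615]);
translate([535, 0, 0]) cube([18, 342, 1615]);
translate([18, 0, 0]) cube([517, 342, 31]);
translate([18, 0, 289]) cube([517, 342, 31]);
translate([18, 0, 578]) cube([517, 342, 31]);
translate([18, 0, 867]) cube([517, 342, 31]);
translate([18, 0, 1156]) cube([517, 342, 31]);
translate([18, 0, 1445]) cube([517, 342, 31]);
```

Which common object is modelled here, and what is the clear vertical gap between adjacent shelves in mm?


A bookshelf. The clear shelf gap is 258 mm.

Two tall side panels with 6 horizontal boards between them — a bookshelf. The first two shelf undersides are at z = 0 and z = 289; with shelf thickness 31, the clear gap is 289 − 0 − 31 = 258 mm.


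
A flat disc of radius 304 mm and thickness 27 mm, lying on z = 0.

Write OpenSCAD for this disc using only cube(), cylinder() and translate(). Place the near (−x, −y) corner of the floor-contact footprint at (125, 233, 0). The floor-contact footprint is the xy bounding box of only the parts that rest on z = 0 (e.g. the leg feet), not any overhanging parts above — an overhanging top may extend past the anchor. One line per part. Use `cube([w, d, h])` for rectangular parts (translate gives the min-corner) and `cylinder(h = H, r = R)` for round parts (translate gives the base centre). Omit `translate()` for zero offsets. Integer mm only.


translate([429, 537, 0]) cylinder(h = 27, r = 304);


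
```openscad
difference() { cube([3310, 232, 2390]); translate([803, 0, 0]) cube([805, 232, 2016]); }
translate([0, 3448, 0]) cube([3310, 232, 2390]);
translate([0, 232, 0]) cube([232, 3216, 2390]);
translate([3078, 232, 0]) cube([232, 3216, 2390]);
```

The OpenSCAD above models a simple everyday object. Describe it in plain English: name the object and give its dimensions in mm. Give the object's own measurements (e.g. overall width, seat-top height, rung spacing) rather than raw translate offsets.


A single room: four walls, each 2390 mm tall and 232 mm thick, enclosing an outside footprint 3310×3680 mm (x × y), no floor or roof. The front and back walls (−y and +y sides) run the full x-width; the side walls fit between their inner faces. A door opening 805 mm wide and 2016 mm tall is cut through the front wall from the floor up, its −x edge 803 mm from the wall's −x end.


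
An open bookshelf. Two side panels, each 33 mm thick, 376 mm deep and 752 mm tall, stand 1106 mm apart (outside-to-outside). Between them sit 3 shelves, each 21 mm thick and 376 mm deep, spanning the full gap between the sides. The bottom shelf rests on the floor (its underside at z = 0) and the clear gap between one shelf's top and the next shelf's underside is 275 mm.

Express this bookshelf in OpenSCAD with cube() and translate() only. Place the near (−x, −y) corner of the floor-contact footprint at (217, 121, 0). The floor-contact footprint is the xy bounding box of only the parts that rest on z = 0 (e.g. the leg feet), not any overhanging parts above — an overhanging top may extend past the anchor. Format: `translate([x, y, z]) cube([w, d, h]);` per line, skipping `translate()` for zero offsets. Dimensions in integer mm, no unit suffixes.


translate([217, 121, 0]) cube([33, 376, 752]);
translate([1290, 121, 0]) cube([33, 376, 752]);
translate([250, 121, 0]) cube([1040, 376, 21]);
translate([250, 121, 296]) cube([1040, 376, 21]);
translate([250, 121, 592]) cube([1040, 376, 21]);


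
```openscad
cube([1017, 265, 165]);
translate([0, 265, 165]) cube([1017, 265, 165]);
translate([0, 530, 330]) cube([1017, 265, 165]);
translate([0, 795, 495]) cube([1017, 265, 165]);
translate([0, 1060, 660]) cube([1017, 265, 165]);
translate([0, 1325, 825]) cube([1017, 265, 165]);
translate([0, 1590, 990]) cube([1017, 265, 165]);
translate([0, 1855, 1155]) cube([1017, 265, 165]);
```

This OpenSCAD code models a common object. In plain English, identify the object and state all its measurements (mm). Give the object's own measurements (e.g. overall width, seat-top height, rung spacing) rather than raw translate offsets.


A straight staircase of 8 solid steps. Each step is 1017 mm wide (x), 265 mm deep (y, the going) and 165 mm tall (the rise). The first step rests on the floor; each subsequent step sits one going further in +y and one rise higher in +z, directly behind and above the previous step with no overlap.


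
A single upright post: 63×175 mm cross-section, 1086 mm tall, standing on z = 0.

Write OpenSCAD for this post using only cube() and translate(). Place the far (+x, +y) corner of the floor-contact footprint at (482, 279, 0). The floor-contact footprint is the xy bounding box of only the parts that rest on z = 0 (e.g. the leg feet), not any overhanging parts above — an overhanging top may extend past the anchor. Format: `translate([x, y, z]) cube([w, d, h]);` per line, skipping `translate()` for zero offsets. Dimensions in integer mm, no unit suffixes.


translate([419, 104, 0]) cube([63, 175, 1086]);


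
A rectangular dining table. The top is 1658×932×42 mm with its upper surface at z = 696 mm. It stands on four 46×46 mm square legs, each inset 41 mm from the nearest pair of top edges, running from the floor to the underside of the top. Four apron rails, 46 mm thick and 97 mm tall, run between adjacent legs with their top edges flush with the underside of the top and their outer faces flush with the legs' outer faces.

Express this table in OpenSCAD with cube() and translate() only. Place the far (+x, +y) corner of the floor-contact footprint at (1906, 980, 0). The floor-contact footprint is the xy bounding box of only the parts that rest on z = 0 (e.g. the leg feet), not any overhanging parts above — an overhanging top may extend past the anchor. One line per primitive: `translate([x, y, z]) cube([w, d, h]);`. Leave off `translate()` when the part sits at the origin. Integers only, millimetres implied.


translate([289, 89, 654]) cube([1658, 932, 42]);
translate([330, 130, 0]) cube([46, 46, 654]);
translate([1860, 130, 0]) cube([46, 46, 654]);
translate([330, 934, 0]) cube([46, 46, 654]);
translate([1860, 934, 0]) cube([46, 46, 654]);
translate([376, 130, 557]) cube([1484, 46, 97]);
translate([376, 934, 557]) cube([1484, 46, 97]);
translate([330, 176, 557]) cube([46, 758, 97]);
translate([1860, 176, 557]) cube([46, 758, 97]);


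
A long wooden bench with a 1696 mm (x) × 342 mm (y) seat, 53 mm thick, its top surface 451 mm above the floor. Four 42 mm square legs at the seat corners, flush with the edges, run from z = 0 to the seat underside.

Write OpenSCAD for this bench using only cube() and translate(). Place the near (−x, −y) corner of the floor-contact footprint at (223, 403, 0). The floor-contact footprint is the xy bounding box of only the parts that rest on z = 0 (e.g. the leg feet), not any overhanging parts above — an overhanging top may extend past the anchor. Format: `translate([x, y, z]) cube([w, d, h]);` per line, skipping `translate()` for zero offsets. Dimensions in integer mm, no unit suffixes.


translate([223, 403, 398]) cube([1696, 342, 53]);
translate([223, 403, 0]) cube([42, 42, 398]);
translate([223, 703, 0]) cube([42, 42, 398]);
translate([1877, 403, 0]) cube([42, 42, 398]);
translate([1877, 703, 0]) cube([42, 42, 398]);


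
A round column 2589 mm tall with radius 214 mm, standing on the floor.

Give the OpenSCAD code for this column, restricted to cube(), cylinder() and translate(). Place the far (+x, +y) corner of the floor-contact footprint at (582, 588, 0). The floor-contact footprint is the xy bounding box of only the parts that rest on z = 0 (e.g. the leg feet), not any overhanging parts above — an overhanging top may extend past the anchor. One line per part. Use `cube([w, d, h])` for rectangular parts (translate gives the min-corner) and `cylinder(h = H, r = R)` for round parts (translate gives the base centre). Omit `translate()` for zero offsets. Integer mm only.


translate([368, 374, 0]) cylinder(h = 2589, r = 214);


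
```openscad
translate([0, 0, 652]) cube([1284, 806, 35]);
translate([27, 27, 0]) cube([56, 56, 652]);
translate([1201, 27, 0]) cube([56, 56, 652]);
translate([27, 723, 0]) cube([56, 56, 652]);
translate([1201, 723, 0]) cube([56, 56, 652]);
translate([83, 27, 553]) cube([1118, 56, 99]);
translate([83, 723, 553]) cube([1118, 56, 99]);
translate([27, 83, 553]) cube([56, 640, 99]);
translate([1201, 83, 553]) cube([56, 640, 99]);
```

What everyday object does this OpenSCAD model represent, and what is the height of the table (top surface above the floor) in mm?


A table. The table height is 687 mm.

A 1284×806×35 slab sits at z = 652 on four 56 mm square posts — a table. The top surface is at 652 + 35 = 687 mm.


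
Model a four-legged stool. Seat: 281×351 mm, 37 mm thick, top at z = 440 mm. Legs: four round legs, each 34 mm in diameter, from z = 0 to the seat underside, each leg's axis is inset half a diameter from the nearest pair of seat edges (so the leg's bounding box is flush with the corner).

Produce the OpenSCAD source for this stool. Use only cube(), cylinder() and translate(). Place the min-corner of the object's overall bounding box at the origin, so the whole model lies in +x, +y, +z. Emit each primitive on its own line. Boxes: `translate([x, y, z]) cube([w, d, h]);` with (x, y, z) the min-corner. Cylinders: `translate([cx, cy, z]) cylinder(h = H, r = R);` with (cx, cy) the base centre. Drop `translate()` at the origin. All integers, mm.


// leg_h = 440 - 37 = 403
translate([0, 0, 403]) cube([281, 351, 37]);
translate([17, 17, 0]) cylinder(h = 403, r = 17);
translate([264, 17, 0]) cylinder(h = 403, r = 17);
translate([17, 334, 0]) cylinder(h = 403, r = 17);
translate([264, 334, 0]) cylinder(h = 403, r = 17);


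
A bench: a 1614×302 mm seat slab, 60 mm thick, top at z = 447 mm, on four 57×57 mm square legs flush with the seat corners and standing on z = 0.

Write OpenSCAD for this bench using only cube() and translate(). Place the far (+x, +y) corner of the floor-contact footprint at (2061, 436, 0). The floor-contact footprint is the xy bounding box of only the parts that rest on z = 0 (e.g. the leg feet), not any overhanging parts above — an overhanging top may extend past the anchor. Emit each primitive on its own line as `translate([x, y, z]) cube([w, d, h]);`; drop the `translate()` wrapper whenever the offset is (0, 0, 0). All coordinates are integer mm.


// leg_h = 447 − 60 = 387
translate([447, 134, 387]) cube([1614, 302, 60]);
translate([447, 134, 0]) cube([57, 57, 387]);
translate([447, 379, 0]) cube([57, 57, 387]);
translate([2004, 134, 0]) cube([57, 57, 387]);
translate([2004, 379, 0]) cube([57, 57, 387]);


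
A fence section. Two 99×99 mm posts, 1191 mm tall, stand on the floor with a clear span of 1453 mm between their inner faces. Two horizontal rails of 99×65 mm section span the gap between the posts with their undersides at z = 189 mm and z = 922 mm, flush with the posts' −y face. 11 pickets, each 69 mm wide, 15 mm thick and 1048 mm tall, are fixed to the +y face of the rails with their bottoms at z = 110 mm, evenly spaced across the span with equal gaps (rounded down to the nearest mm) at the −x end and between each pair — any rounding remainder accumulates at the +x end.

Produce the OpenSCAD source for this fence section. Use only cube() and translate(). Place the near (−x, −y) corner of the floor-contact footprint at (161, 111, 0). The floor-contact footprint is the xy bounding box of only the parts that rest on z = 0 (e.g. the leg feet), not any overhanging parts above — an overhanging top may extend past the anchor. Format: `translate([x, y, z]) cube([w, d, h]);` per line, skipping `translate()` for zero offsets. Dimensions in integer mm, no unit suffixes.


translate([161, 111, 0]) cube([99, 99, 1191]);
translate([1713, 111, 0]) cube([99, 99, 1191]);
translate([260, 111, 189]) cube([1453, 99, 65]);
translate([260, 111, 922]) cube([1453, 99, 65]);
translate([317, 210, 110]) cube([69, 15, 1048]);
translate([443, 210, 110]) cube([69, 15, 1048]);
translate([569, 210, 110]) cube([69, 15, 1048]);
translate([695, 210, 110]) cube([69, 15, 1048]);
translate([821, 210, 110]) cube([69, 15, 1048]);
translate([947, 210, 110]) cube([69, 15, 1048]);
translate([1073, 210, 110]) cube([69, 15, 1048]);
translate([1199, 210, 110]) cube([69, 15, 1048]);
translate([1325, 210, 110]) cube([69, 15, 1048]);
translate([1451, 210, 110]) cube([69, 15, 1048]);
translate([1577, 210, 110]) cube([69, 15, 1048]);


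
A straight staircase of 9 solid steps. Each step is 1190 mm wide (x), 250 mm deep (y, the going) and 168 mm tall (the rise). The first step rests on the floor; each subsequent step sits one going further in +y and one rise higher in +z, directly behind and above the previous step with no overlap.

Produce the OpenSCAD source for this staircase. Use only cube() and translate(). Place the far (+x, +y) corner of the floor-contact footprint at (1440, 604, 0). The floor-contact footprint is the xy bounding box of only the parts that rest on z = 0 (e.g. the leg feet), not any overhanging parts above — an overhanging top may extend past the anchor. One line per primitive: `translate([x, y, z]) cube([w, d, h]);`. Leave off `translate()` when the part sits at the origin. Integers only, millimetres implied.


translate([250, 354, 0]) cube([1190, 250, 168]);
translate([250, 604, 168]) cube([1190, 250, 168]);
translate([250, 854, 336]) cube([1190, 250, 168]);
translate([250, 1104, 504]) cube([1190, 250, 168]);
translate([250, 1354, 672]) cube([1190, 250, 168]);
translate([250, 1604, 840]) cube([1190, 250, 168]);
translate([250, 1854, 1008]) cube([1190, 250, 168]);
translate([250, 2104, 1176]) cube([1190, 250, 168]);
translate([250, 2354, 1344]) cube([1190, 250, 168]);


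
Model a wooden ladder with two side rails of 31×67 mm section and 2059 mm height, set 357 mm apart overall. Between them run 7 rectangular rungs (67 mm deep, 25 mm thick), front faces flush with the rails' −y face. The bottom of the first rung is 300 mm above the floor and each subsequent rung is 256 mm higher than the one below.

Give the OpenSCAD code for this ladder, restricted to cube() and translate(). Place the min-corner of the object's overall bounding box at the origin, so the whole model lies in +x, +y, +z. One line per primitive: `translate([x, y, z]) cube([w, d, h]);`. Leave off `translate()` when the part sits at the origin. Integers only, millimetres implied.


cube([31, 67, 2059]);
translate([326, 0, 0]) cube([31, 67, 2059]);
translate([31, 0, 300]) cube([295, 67, 25]);
translate([31, 0, 556]) cube([295, 67, 25]);
translate([31, 0, 812]) cube([295, 67, 25]);
translate([31, 0, 1068]) cube([295, 67, 25]);
translate([31, 0, 1324]) cube([295, 67, 25]);
translate([31, 0, 1580]) cube([295, 67, 25]);
translate([31, 0, 1836]) cube([295, 67, 25]);


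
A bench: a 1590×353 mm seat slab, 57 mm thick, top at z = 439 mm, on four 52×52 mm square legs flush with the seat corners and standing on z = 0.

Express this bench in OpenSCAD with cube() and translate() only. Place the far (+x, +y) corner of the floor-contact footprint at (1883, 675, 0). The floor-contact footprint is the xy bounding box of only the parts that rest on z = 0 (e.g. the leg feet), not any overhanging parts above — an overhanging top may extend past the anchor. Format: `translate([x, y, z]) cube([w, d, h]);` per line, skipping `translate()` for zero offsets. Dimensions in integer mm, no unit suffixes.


translate([293, 322, 382]) cube([1590, 353, 57]);
translate([293, 322, 0]) cube([52, 52, 382]);
translate([293, 623, 0]) cube([52, 52, 382]);
translate([1831, 322, 0]) cube([52, 52, 382]);
translate([1831, 623, 0]) cube([52, 52, 382]);


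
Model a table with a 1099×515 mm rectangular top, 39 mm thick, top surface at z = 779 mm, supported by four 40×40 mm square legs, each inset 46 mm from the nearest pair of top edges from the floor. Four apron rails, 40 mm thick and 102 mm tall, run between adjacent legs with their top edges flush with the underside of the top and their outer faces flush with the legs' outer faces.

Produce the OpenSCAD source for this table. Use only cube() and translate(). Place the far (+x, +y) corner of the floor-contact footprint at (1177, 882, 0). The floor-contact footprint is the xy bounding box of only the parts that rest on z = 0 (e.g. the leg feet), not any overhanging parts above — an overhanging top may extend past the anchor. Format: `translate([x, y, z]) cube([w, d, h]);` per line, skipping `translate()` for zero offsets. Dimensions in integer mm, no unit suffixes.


translate([124, 413, 740]) cube([1099, 515, 39]);
translate([170, 459, 0]) cube([40, 40, 740]);
translate([1137, 459, 0]) cube([40, 40, 740]);
translate([170, 842, 0]) cube([40, 40, 740]);
translate([1137, 842, 0]) cube([40, 40, 740]);
translate([210, 459, 638]) cube([927, 40, 102]);
translate([210, 842, 638]) cube([927, 40, 102]);
translate([170, 499, 638]) cube([40, 343, 102]);
translate([1137, 499, 638]) cube([40, 343, 102]);


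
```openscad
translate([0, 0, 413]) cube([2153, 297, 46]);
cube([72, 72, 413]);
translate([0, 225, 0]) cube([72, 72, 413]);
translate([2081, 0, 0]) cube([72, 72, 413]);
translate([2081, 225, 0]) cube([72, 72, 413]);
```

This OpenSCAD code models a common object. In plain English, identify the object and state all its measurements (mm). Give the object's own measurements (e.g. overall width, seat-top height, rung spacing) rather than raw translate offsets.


A long wooden bench with a 2153 mm (x) × 297 mm (y) seat, 46 mm thick, its top surface 459 mm above the floor. Four 72 mm square legs at the seat corners, flush with the edges, run from z = 0 to the seat underside.


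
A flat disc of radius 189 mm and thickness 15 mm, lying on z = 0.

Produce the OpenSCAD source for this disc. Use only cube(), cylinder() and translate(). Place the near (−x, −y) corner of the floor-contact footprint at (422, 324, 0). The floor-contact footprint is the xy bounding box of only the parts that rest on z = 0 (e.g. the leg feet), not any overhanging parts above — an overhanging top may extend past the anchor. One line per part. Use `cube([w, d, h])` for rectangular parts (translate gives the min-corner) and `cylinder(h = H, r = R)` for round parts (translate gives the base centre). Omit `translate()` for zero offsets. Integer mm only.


translate([611, 513, 0]) cylinder(h = 15, r = 189);


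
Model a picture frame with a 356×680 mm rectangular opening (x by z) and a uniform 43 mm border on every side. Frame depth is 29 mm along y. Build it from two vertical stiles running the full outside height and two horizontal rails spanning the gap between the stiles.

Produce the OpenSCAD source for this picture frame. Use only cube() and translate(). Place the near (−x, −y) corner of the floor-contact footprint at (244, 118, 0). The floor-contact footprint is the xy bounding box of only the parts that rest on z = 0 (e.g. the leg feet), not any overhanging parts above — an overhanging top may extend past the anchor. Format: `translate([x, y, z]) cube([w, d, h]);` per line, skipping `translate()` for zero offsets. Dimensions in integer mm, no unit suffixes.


translate([244, 118, 0]) cube([43, 29, 766]);
translate([643, 118, 0]) cube([43, 29, 766]);
translate([287, 118, 0]) cube([356, 29, 43]);
translate([287, 118, 723]) cube([356, 29, 43]);


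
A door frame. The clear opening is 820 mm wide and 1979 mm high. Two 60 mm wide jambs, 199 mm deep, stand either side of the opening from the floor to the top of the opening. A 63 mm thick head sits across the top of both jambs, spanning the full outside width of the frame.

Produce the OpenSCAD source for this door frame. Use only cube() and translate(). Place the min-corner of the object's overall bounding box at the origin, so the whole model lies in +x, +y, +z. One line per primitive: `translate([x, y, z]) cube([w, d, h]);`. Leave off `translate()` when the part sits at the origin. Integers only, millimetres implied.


cube([60, 199, 1979]);
translate([880, 0, 0]) cube([60, 199, 1979]);
translate([0, 0, 1979]) cube([940, 199, 63]);


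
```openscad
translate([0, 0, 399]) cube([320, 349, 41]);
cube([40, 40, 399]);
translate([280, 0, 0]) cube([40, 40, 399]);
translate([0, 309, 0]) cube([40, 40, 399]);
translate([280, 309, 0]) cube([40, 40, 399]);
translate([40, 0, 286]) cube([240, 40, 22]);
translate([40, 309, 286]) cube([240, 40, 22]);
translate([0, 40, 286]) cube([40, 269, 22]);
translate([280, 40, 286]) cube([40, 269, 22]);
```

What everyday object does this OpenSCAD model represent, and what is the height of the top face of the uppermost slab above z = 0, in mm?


A stool. The seat height is 440 mm.

A 320×349×41 slab at z = 399 on four corner posts — a stool. The seat top is 399 + 41 = 440 mm.


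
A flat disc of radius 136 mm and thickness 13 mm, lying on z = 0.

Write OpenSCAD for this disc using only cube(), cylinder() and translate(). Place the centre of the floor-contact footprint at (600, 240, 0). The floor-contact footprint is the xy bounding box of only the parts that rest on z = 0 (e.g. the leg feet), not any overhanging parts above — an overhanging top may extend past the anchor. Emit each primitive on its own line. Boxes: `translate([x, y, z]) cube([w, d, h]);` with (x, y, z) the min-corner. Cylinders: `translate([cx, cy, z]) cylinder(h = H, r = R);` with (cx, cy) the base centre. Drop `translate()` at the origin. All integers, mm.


translate([600, 240, 0]) cylinder(h = 13, r = 136);


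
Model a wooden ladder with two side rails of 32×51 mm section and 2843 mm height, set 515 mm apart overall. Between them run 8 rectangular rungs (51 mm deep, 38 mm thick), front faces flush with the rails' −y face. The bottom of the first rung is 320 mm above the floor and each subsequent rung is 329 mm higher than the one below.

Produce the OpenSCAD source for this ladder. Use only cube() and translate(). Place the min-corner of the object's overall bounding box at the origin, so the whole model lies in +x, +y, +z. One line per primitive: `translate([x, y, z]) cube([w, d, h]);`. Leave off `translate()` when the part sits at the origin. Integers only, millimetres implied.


cube([32, 51, 2843]);
translate([483, 0, 0]) cube([32, 51, 2843]);
translate([32, 0, 320]) cube([451, 51, 38]);
translate([32, 0, 649]) cube([451, 51, 38]);
translate([32, 0, 978]) cube([451, 51, 38]);
translate([32, 0, 1307]) cube([451, 51, 38]);
translate([32, 0, 1636]) cube([451, 51, 38]);
translate([32, 0, 1965]) cube([451, 51, 38]);
translate([32, 0, 2294]) cube([451, 51, 38]);
translate([32, 0, 2623]) cube([451, 51, 38]);


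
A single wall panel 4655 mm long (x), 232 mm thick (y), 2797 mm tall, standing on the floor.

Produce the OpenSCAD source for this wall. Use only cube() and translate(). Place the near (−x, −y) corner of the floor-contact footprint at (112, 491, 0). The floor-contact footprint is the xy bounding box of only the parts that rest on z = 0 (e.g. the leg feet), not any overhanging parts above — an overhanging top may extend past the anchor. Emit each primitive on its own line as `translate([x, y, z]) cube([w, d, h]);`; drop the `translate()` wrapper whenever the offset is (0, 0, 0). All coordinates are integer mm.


translate([112, 491, 0]) cube([4655, 232, 2797]);


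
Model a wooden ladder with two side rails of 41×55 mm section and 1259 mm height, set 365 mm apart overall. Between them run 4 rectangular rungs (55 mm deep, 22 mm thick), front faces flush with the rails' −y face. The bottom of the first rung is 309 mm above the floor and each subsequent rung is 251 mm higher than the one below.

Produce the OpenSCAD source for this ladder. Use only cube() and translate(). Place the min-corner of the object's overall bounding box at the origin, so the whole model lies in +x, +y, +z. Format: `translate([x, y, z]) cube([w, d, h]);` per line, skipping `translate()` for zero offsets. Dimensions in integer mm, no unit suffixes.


cube([41, 55, 1259]);
translate([324, 0, 0]) cube([41, 55, 1259]);
translate([41, 0, 309]) cube([283, 55, 22]);
translate([41, 0, 560]) cube([283, 55, 22]);
translate([41, 0, 811]) cube([283, 55, 22]);
translate([41, 0, 1062]) cube([283, 55, 22]);


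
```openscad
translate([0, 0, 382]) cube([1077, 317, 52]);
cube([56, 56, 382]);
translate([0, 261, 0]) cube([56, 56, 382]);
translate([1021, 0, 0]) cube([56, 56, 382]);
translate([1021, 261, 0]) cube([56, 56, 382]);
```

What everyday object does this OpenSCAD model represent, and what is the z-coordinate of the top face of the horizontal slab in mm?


A bench. The seat-top height is 434 mm.

A long slab on four corner posts — a bench. The slab sits at z = 382 with thickness 52, so the top is 382 + 52 = 434 mm.


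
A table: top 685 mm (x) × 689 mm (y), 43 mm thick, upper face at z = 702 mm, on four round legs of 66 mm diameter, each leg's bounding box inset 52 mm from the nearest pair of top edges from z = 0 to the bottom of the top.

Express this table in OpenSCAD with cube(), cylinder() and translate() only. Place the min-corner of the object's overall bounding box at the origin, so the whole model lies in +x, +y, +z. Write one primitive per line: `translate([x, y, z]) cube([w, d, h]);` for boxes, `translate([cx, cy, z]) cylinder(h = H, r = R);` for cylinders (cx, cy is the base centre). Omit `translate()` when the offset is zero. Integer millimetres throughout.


// leg_h = 702 - 43 = 659
translate([0, 0, 659]) cube([685, 689, 43]);
translate([85, 85, 0]) cylinder(h = 659, r = 33);
translate([600, 85, 0]) cylinder(h = 659, r = 33);
translate([85, 604, 0]) cylinder(h = 659, r = 33);
translate([600, 604, 0]) cylinder(h = 659, r = 33);


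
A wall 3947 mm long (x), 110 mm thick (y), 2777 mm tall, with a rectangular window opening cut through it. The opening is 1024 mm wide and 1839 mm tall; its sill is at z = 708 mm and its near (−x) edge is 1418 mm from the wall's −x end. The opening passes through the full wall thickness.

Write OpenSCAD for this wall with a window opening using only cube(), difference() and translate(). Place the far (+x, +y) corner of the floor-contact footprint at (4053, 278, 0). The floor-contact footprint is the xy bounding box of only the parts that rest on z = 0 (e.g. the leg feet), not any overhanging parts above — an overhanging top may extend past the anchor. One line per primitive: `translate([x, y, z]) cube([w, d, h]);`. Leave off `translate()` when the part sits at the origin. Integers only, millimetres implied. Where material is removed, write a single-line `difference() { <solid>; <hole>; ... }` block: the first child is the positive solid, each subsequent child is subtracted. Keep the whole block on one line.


difference() { translate([106, 168, 0]) cube([3947, 110, 2777]); translate([1524, 168, 708]) cube([1024, 110, 1839]); }


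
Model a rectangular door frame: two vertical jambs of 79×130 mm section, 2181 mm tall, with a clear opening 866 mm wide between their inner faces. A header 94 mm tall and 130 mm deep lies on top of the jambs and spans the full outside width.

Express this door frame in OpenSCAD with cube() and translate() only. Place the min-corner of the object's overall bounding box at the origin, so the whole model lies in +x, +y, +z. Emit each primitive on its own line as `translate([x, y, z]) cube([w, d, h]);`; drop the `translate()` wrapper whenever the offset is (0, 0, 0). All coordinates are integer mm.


cube([79, 130, 2181]);
translate([945, 0, 0]) cube([79, 130, 2181]);
translate([0, 0, 2181]) cube([1024, 130, 94]);


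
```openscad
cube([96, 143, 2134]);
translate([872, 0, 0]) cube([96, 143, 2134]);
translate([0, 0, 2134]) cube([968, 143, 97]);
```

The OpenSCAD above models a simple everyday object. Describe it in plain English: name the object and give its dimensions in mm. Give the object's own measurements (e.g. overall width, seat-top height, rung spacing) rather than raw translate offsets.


A door frame. The clear opening is 776 mm wide and 2134 mm high. Two 96 mm wide jambs, 143 mm deep, stand either side of the opening from the floor to the top of the opening. A 97 mm thick head sits across the top of both jambs, spanning the full outside width of the frame.


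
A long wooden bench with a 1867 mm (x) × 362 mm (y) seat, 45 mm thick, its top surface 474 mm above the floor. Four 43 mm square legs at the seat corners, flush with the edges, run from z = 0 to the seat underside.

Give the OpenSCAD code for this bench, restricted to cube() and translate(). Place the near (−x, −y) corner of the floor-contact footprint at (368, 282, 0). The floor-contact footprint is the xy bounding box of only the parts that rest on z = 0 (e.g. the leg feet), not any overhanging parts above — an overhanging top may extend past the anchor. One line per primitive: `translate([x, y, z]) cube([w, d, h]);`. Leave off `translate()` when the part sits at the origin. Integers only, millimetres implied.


translate([368, 282, 429]) cube([1867, 362, 45]);
translate([368, 282, 0]) cube([43, 43, 429]);
translate([368, 601, 0]) cube([43, 43, 429]);
translate([2192, 282, 0]) cube([43, 43, 429]);
translate([2192, 601, 0]) cube([43, 43, 429]);


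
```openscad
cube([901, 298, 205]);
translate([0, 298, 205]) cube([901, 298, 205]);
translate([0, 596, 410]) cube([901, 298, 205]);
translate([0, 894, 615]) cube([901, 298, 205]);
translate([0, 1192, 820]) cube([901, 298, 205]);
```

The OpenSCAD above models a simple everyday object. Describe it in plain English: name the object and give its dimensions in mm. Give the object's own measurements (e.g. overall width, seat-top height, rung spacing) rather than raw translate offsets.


A straight staircase of 5 solid steps. Each step is 901 mm wide (x), 298 mm deep (y, the going) and 205 mm tall (the rise). The first step rests on the floor; each subsequent step sits one going further in +y and one rise higher in +z, directly behind and above the previous step with no overlap.


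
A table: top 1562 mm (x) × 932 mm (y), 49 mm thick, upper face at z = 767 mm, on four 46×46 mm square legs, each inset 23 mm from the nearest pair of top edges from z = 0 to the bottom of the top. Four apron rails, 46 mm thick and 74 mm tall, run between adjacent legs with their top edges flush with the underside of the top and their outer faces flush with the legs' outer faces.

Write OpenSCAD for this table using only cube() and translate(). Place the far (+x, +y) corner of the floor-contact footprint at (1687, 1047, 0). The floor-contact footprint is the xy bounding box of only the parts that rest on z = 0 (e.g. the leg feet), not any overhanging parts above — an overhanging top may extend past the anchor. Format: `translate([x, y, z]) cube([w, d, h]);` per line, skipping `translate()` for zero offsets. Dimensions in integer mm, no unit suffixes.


translate([148, 138, 718]) cube([1562, 932, 49]);
translate([171, 161, 0]) cube([46, 46, 718]);
translate([1641, 161, 0]) cube([46, 46, 718]);
translate([171, 1001, 0]) cube([46, 46, 718]);
translate([1641, 1001, 0]) cube([46, 46, 718]);
translate([217, 161, 644]) cube([1424, 46, 74]);
translate([217, 1001, 644]) cube([1424, 46, 74]);
translate([171, 207, 644]) cube([46, 794, 74]);
translate([1641, 207, 644]) cube([46, 794, 74]);


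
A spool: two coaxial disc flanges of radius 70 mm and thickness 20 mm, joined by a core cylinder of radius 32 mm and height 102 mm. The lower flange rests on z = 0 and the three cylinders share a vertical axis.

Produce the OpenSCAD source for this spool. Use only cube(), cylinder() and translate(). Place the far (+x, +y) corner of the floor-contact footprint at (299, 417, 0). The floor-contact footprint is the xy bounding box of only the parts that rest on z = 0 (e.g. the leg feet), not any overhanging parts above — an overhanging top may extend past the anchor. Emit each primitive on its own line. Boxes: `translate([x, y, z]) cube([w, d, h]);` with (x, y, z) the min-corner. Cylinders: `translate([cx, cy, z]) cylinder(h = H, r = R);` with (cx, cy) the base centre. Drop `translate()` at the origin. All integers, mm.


translate([229, 347, 0]) cylinder(h = 20, r = 70);
translate([229, 347, 20]) cylinder(h = 102, r = 32);
translate([229, 347, 122]) cylinder(h = 20, r = 70);


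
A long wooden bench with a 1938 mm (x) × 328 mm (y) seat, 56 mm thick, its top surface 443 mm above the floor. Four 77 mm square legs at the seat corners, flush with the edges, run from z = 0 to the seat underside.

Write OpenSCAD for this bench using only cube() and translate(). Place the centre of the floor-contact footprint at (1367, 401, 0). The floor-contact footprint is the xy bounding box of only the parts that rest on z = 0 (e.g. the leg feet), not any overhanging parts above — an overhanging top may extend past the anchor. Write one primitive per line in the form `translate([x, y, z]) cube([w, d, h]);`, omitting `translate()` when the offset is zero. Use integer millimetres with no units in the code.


translate([398, 237, 387]) cube([1938, 328, 56]);
translate([398, 237, 0]) cube([77, 77, 387]);
translate([398, 488, 0]) cube([77, 77, 387]);
translate([2259, 237, 0]) cube([77, 77, 387]);
translate([2259, 488, 0]) cube([77, 77, 387]);
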